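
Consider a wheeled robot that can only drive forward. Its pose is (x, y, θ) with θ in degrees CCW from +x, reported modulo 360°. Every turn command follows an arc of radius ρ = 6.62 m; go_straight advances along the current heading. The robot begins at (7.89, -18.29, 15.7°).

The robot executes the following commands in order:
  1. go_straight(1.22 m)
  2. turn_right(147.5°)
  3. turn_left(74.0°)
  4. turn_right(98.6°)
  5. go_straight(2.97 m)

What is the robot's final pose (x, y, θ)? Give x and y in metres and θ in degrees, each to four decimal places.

set_pose: (x, y, θ) = (7.8900, -18.2900, 15.7000°), ρ = 6.62
go_straight(1.22): x += 1.22·cos θ, y += 1.22·sin θ → (9.0645, -17.9599, 15.7000°)
turn_right(147.5°): centre at ρ to the right, rotate −147.5° → (15.7909, -28.7453, -131.8000° ≡ 228.2000°)
turn_left(74.0°): centre at ρ to the left, rotate +74.0° → (15.1242, -36.6854, 302.2000°)
turn_right(98.6°): centre at ρ to the right, rotate −98.6° → (12.1727, -46.2794, 203.6000°)
go_straight(2.97): x += 2.97·cos θ, y += 2.97·sin θ → (9.4511, -47.4684, 203.6000°)

(9.4511, -47.4684, 203.6000°)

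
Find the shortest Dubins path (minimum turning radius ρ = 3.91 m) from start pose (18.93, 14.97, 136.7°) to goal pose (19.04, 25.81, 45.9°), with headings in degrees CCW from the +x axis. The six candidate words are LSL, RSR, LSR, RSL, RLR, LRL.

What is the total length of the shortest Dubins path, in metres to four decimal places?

Let ψ = atan2(Δy, Δx) = atan2(10.84, 0.11) = 89.4186° be the start→goal bearing.
Normalize: d = |goal − start| / ρ = 10.840558/3.91 = 2.772521, α = (θ_start − ψ) mod 360° = 47.2814° = 0.825216 rad, β = (θ_goal − ψ) mod 360° = 316.4814° = 5.523642 rad.
Common terms: sin α = 0.734694, cos α = 0.678398, sin β = -0.688590, cos β = 0.725151, cos(α−β) = -0.013962, d² = 7.686874. Work in radians in the unit-radius frame; every candidate has L = ρ·(t + p + q).
LSL: p² = 2 + d² − 2cos(α−β) + 2d(sin α − sin β) = 17.606971; p = √p² = 4.196066; φ = atan2(cos β − cos α, d + sin α − sin β) = 0.011142 rad; t = (φ − α) mod 2π = 5.469112 rad, q = (β − φ) mod 2π = 5.512500 rad → L = 3.91·(5.469112 + 4.196066 + 5.512500) = 3.91·15.177678 = 59.344720 m
RSR: p² = 2 + d² − 2cos(α−β) + 2d(sin β − sin α) = 1.822626; p = √p² = 1.350047; φ = atan2(cos α − cos β, d − sin α + sin β) = -0.034637 rad; t = (α − φ) mod 2π = 0.859853 rad, q = (φ − β) mod 2π = 0.724906 rad → L = 3.91·(0.859853 + 1.350047 + 0.724906) = 3.91·2.934806 = 11.475090 m
LSR: p² = d² − 2 + 2cos(α−β) + 2d(sin α + sin β) = 5.914600; p = √p² = 2.431995; φ = atan2(−cos α − cos β, d + sin α + sin β) − atan2(−2, p) = 0.226223 rad; t = (φ − α) mod 2π = 5.684192 rad, q = (φ − β) mod 2π = 0.985766 rad → L = 3.91·(5.684192 + 2.431995 + 0.985766) = 3.91·9.101953 = 35.588636 m
RSL: p² = d² − 2 + 2cos(α−β) − 2d(sin α + sin β) = 5.403300; p = √p² = 2.324500; φ = atan2(cos α + cos β, d − sin α − sin β) − atan2(2, p) = -0.235087 rad; t = (α − φ) mod 2π = 1.060303 rad, q = (β − φ) mod 2π = 5.758729 rad → L = 3.91·(1.060303 + 2.324500 + 5.758729) = 3.91·9.143531 = 35.751208 m
RLR: c = (6 − d² + 2cos(α−β) + 2d(sin α − sin β))/8 = 0.772172; p = 2π − arccos c = 5.594641 rad; φ = atan2(cos α − cos β, d − sin α + sin β) = -0.034637 rad; t = (α − φ + p/2) mod 2π = 3.657174 rad, q = (α − β − t + p) mod 2π = 3.522226 rad → L = 3.91·(3.657174 + 5.594641 + 3.522226) = 3.91·12.774041 = 49.946500 m
LRL: c = (6 − d² + 2cos(α−β) − 2d(sin α − sin β))/8 = -1.200871, |c| > 1 → infeasible
Shortest: RSR with L = 11.475090 m ≈ 11.4751 m

11.4751 m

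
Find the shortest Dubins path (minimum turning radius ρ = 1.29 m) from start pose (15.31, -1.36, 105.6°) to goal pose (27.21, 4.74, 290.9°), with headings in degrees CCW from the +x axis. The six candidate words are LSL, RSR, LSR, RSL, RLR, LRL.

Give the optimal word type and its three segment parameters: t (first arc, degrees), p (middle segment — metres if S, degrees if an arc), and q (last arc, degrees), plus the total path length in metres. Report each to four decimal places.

Let ψ = atan2(Δy, Δx) = atan2(6.10, 11.90) = 27.1399° be the start→goal bearing.
Normalize: d = |goal − start| / ρ = 13.372360/1.29 = 10.366170, α = (θ_start − ψ) mod 360° = 78.4601° = 1.369387 rad, β = (θ_goal − ψ) mod 360° = 263.7601° = 4.603482 rad.
Common terms: sin α = 0.979786, cos α = 0.200050, sin β = -0.994076, cos β = -0.108692, cos(α−β) = -0.995725, d² = 107.457485. Work in radians in the unit-radius frame; every candidate has L = ρ·(t + p + q).
LSL: p² = 2 + d² − 2cos(α−β) + 2d(sin α − sin β) = 152.371694; p = √p² = 12.343893; φ = atan2(cos β − cos α, d + sin α − sin β) = -0.025014 rad; t = (φ − α) mod 2π = 4.888784 rad, q = (β − φ) mod 2π = 4.628496 rad → L = 1.29·(4.888784 + 12.343893 + 4.628496) = 1.29·21.861173 = 28.200914 m
RSR: p² = 2 + d² − 2cos(α−β) + 2d(sin β − sin α) = 70.526173; p = √p² = 8.397986; φ = atan2(cos α − cos β, d − sin α + sin β) = 0.036772 rad; t = (α − φ) mod 2π = 1.332615 rad, q = (φ − β) mod 2π = 1.716475 rad → L = 1.29·(1.332615 + 8.397986 + 1.716475) = 1.29·11.447076 = 14.766729 m
LSR: p² = d² − 2 + 2cos(α−β) + 2d(sin α + sin β) = 103.169772; p = √p² = 10.157252; φ = atan2(−cos α − cos β, d + sin α + sin β) − atan2(−2, p) = 0.185591 rad; t = (φ − α) mod 2π = 5.099390 rad, q = (φ − β) mod 2π = 1.865295 rad → L = 1.29·(5.099390 + 10.157252 + 1.865295) = 1.29·17.121937 = 22.087298 m
RSL: p² = d² − 2 + 2cos(α−β) − 2d(sin α + sin β) = 103.762298; p = √p² = 10.186378; φ = atan2(cos α + cos β, d − sin α − sin β) − atan2(2, p) = -0.185074 rad; t = (α − φ) mod 2π = 1.554461 rad, q = (β − φ) mod 2π = 4.788556 rad → L = 1.29·(1.554461 + 10.186378 + 4.788556) = 1.29·16.529394 = 21.322919 m
RLR: c = (6 − d² + 2cos(α−β) + 2d(sin α − sin β))/8 = -7.815772, |c| > 1 → infeasible
LRL: c = (6 − d² + 2cos(α−β) − 2d(sin α − sin β))/8 = -18.046462, |c| > 1 → infeasible
Shortest: RSR with L = 14.766729 m ≈ 14.7667 m
Convert RSR to answer units (arcs ×180/π): t = 1.332615·180/π = 76.3532°, p = ρ·p = 1.29·8.397986 = 10.8334 m, q = 1.716475·180/π = 98.3468°, L = 14.7667 m.

RSR: t = 76.3532°, p = 10.8334 m, q = 98.3468°, L = 14.7667 m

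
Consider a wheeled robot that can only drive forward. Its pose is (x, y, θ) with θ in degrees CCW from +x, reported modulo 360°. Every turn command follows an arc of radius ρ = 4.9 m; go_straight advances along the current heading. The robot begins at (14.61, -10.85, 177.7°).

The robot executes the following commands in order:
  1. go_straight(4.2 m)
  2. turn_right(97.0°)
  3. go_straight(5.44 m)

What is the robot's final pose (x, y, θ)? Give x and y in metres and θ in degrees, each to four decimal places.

set_pose: (x, y, θ) = (14.6100, -10.8500, 177.7000°), ρ = 4.9
go_straight(4.2): x += 4.2·cos θ, y += 4.2·sin θ → (10.4134, -10.6814, 177.7000°)
turn_right(97.0°): centre at ρ to the right, rotate −97.0° → (5.7744, -4.9935, 80.7000°)
go_straight(5.44): x += 5.44·cos θ, y += 5.44·sin θ → (6.6536, 0.3750, 80.7000°)

(6.6536, 0.3750, 80.7000°)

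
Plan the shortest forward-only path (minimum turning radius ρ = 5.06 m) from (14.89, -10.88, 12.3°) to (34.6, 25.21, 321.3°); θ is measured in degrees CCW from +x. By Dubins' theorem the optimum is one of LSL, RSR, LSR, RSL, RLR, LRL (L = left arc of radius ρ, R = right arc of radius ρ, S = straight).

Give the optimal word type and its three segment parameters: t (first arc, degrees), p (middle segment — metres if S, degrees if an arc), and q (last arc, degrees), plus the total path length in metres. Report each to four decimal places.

LSR: t = 62.9519°, p = 30.7877 m, q = 113.9519°, L = 46.4108 m

Let ψ = atan2(Δy, Δx) = atan2(36.09, 19.71) = 61.3595° be the start→goal bearing.
Normalize: d = |goal − start| / ρ = 41.121432/5.06 = 8.126765, α = (θ_start − ψ) mod 360° = 310.9405° = 5.426935 rad, β = (θ_goal − ψ) mod 360° = 259.9405° = 4.536817 rad.
Common terms: sin α = -0.755391, cos α = 0.655275, sin β = -0.984627, cos β = -0.174671, cos(α−β) = 0.629320, d² = 66.044314. Work in radians in the unit-radius frame; every candidate has L = ρ·(t + p + q).
LSL: p² = 2 + d² − 2cos(α−β) + 2d(sin α − sin β) = 70.511571; p = √p² = 8.397117; φ = atan2(cos β − cos α, d + sin α − sin β) = -0.098999 rad; t = (φ − α) mod 2π = 0.757251 rad, q = (β − φ) mod 2π = 4.635816 rad → L = 5.06·(0.757251 + 8.397117 + 4.635816) = 5.06·13.790184 = 69.778332 m
RSR: p² = 2 + d² − 2cos(α−β) + 2d(sin β − sin α) = 63.059776; p = √p² = 7.941019; φ = atan2(cos α − cos β, d − sin α + sin β) = 0.104705 rad; t = (α − φ) mod 2π = 5.322230 rad, q = (φ − β) mod 2π = 1.851073 rad → L = 5.06·(5.322230 + 7.941019 + 1.851073) = 5.06·15.114322 = 76.478468 m
LSR: p² = d² − 2 + 2cos(α−β) + 2d(sin α + sin β) = 37.021527; p = √p² = 6.084532; φ = atan2(−cos α − cos β, d + sin α + sin β) − atan2(−2, p) = 0.242468 rad; t = (φ − α) mod 2π = 1.098718 rad, q = (φ − β) mod 2π = 1.988836 rad → L = 5.06·(1.098718 + 6.084532 + 1.988836) = 5.06·9.172087 = 46.410758 m
RSL: p² = d² − 2 + 2cos(α−β) − 2d(sin α + sin β) = 93.584383; p = √p² = 9.673902; φ = atan2(cos α + cos β, d − sin α − sin β) − atan2(2, p) = -0.155199 rad; t = (α − φ) mod 2π = 5.582134 rad, q = (β − φ) mod 2π = 4.692016 rad → L = 5.06·(5.582134 + 9.673902 + 4.692016) = 5.06·19.948052 = 100.937144 m
RLR: c = (6 − d² + 2cos(α−β) + 2d(sin α − sin β))/8 = -6.882472, |c| > 1 → infeasible
LRL: c = (6 − d² + 2cos(α−β) − 2d(sin α − sin β))/8 = -7.813946, |c| > 1 → infeasible
Shortest: LSR with L = 46.410758 m ≈ 46.4108 m
Convert LSR to answer units (arcs ×180/π): t = 1.098718·180/π = 62.9519°, p = ρ·p = 5.06·6.084532 = 30.7877 m, q = 1.988836·180/π = 113.9519°, L = 46.4108 m.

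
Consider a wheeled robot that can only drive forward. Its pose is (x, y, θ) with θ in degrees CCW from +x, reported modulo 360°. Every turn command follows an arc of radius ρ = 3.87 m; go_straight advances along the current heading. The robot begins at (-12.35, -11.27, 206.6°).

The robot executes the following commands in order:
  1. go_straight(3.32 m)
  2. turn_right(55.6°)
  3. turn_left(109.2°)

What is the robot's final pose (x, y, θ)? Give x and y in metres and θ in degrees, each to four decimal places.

set_pose: (x, y, θ) = (-12.3500, -11.2700, 206.6000°), ρ = 3.87
go_straight(3.32): x += 3.32·cos θ, y += 3.32·sin θ → (-15.3186, -12.7566, 206.6000°)
turn_right(55.6°): centre at ρ to the right, rotate −55.6° → (-18.9276, -12.6810, 151.0000°)
turn_left(109.2°): centre at ρ to the left, rotate +109.2° → (-24.6174, -15.4070, 260.2000°)

(-24.6174, -15.4070, 260.2000°)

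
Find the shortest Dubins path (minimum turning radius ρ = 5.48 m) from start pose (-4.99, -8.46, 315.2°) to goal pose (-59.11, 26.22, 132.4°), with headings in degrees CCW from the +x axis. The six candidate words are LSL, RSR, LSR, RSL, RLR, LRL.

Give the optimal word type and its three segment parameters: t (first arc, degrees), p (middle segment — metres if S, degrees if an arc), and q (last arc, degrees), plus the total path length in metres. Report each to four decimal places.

Let ψ = atan2(Δy, Δx) = atan2(34.68, -54.12) = 147.3483° be the start→goal bearing.
Normalize: d = |goal − start| / ρ = 64.278121/5.48 = 11.729584, α = (θ_start − ψ) mod 360° = 167.8517° = 2.929564 rad, β = (θ_goal − ψ) mod 360° = 345.0517° = 6.022288 rad.
Common terms: sin α = 0.210443, cos α = -0.977606, sin β = -0.257948, cos β = 0.966159, cos(α−β) = -0.998806, d² = 137.583142. Work in radians in the unit-radius frame; every candidate has L = ρ·(t + p + q).
LSL: p² = 2 + d² − 2cos(α−β) + 2d(sin α − sin β) = 152.568815; p = √p² = 12.351875; φ = atan2(cos β − cos α, d + sin α − sin β) = 0.158023 rad; t = (φ − α) mod 2π = 3.511644 rad, q = (β − φ) mod 2π = 5.864265 rad → L = 5.48·(3.511644 + 12.351875 + 5.864265) = 5.48·21.727784 = 119.068255 m
RSR: p² = 2 + d² − 2cos(α−β) + 2d(sin β − sin α) = 130.592694; p = √p² = 11.427716; φ = atan2(cos α − cos β, d − sin α + sin β) = -0.170923 rad; t = (α − φ) mod 2π = 3.100488 rad, q = (φ − β) mod 2π = 0.089974 rad → L = 5.48·(3.100488 + 11.427716 + 0.089974) = 5.48·14.618178 = 80.107615 m
LSR: p² = d² − 2 + 2cos(α−β) + 2d(sin α + sin β) = 132.471112; p = √p² = 11.509610; φ = atan2(−cos α − cos β, d + sin α + sin β) − atan2(−2, p) = 0.173030 rad; t = (φ − α) mod 2π = 3.526651 rad, q = (φ − β) mod 2π = 0.433927 rad → L = 5.48·(3.526651 + 11.509610 + 0.433927) = 5.48·15.470187 = 84.776627 m
RSL: p² = d² − 2 + 2cos(α−β) − 2d(sin α + sin β) = 134.699948; p = √p² = 11.606031; φ = atan2(cos α + cos β, d − sin α − sin β) − atan2(2, p) = -0.171620 rad; t = (α − φ) mod 2π = 3.101185 rad, q = (β − φ) mod 2π = 6.193908 rad → L = 5.48·(3.101185 + 11.606031 + 6.193908) = 5.48·20.901123 = 114.538156 m
RLR: c = (6 − d² + 2cos(α−β) + 2d(sin α − sin β))/8 = -15.324087, |c| > 1 → infeasible
LRL: c = (6 − d² + 2cos(α−β) − 2d(sin α − sin β))/8 = -18.071102, |c| > 1 → infeasible
Shortest: RSR with L = 80.107615 m ≈ 80.1076 m
Convert RSR to answer units (arcs ×180/π): t = 3.100488·180/π = 177.6449°, p = ρ·p = 5.48·11.427716 = 62.6239 m, q = 0.089974·180/π = 5.1551°, L = 80.1076 m.

RSR: t = 177.6449°, p = 62.6239 m, q = 5.1551°, L = 80.1076 m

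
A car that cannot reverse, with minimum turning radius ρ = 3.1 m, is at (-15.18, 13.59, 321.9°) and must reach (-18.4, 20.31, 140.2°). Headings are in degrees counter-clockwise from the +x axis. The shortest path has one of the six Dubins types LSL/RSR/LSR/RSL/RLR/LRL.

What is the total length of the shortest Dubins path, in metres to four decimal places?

17.1333 m

Let ψ = atan2(Δy, Δx) = atan2(6.72, -3.22) = 115.6022° be the start→goal bearing.
Normalize: d = |goal − start| / ρ = 7.451631/3.1 = 2.403752, α = (θ_start − ψ) mod 360° = 206.2978° = 3.600576 rad, β = (θ_goal − ψ) mod 360° = 24.5978° = 0.429313 rad.
Common terms: sin α = -0.443037, cos α = -0.896503, sin β = 0.416246, cos β = 0.909252, cos(α−β) = -0.999560, d² = 5.778023. Work in radians in the unit-radius frame; every candidate has L = ρ·(t + p + q).
LSL: p² = 2 + d² − 2cos(α−β) + 2d(sin α − sin β) = 5.646136; p = √p² = 2.376160; φ = atan2(cos β − cos α, d + sin α − sin β) = 0.863231 rad; t = (φ − α) mod 2π = 3.545841 rad, q = (β − φ) mod 2π = 5.849267 rad → L = 3.1·(3.545841 + 2.376160 + 5.849267) = 3.1·11.771267 = 36.490929 m
RSR: p² = 2 + d² − 2cos(α−β) + 2d(sin β − sin α) = 13.908149; p = √p² = 3.729363; φ = atan2(cos α − cos β, d − sin α + sin β) = -0.505448 rad; t = (α − φ) mod 2π = 4.106024 rad, q = (φ − β) mod 2π = 5.348425 rad → L = 3.1·(4.106024 + 3.729363 + 5.348425) = 3.1·13.183812 = 40.869816 m
LSR: p² = d² − 2 + 2cos(α−β) + 2d(sin α + sin β) = 1.650106; p = √p² = 1.284564; φ = atan2(−cos α − cos β, d + sin α + sin β) − atan2(−2, p) = 0.994502 rad; t = (φ − α) mod 2π = 3.677112 rad, q = (φ − β) mod 2π = 0.565190 rad → L = 3.1·(3.677112 + 1.284564 + 0.565190) = 3.1·5.526866 = 17.133283 m
RSL: p² = d² − 2 + 2cos(α−β) − 2d(sin α + sin β) = 1.907700; p = √p² = 1.381195; φ = atan2(cos α + cos β, d − sin α − sin β) − atan2(2, p) = -0.961163 rad; t = (α − φ) mod 2π = 4.561740 rad, q = (β − φ) mod 2π = 1.390476 rad → L = 3.1·(4.561740 + 1.381195 + 1.390476) = 3.1·7.333411 = 22.733574 m
RLR: c = (6 − d² + 2cos(α−β) + 2d(sin α − sin β))/8 = -0.738519; p = 2π − arccos c = 3.881518 rad; φ = atan2(cos α − cos β, d − sin α + sin β) = -0.505448 rad; t = (α − φ + p/2) mod 2π = 6.046783 rad, q = (α − β − t + p) mod 2π = 1.005998 rad → L = 3.1·(6.046783 + 3.881518 + 1.005998) = 3.1·10.934300 = 33.896330 m
LRL: c = (6 − d² + 2cos(α−β) − 2d(sin α − sin β))/8 = 0.294233; p = 2π − arccos c = 5.011042 rad; φ = atan2(cos β − cos α, d + sin α − sin β) = 0.863231 rad; t = (φ − α + p/2) mod 2π = 6.051362 rad, q = (β − α − t + p) mod 2π = 2.071602 rad → L = 3.1·(6.051362 + 5.011042 + 2.071602) = 3.1·13.134006 = 40.715418 m
Shortest: LSR with L = 17.133283 m ≈ 17.1333 m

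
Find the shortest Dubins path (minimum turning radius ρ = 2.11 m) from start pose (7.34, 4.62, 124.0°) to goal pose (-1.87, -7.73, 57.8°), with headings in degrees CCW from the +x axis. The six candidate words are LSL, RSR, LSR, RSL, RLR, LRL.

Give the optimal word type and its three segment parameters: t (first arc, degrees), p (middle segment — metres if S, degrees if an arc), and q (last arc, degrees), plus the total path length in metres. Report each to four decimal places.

LSL: t = 103.3732°, p = 13.6532 m, q = 190.4268°, L = 24.4728 m

Let ψ = atan2(Δy, Δx) = atan2(-12.35, -9.21) = -126.7137° be the start→goal bearing.
Normalize: d = |goal − start| / ρ = 15.406057/2.11 = 7.301449, α = (θ_start − ψ) mod 360° = 250.7137° = 4.375780 rad, β = (θ_goal − ψ) mod 360° = 184.5137° = 3.220372 rad.
Common terms: sin α = -0.943880, cos α = -0.330289, sin β = -0.078697, cos β = -0.996899, cos(α−β) = 0.403545, d² = 53.311157. Work in radians in the unit-radius frame; every candidate has L = ρ·(t + p + q).
LSL: p² = 2 + d² − 2cos(α−β) + 2d(sin α − sin β) = 41.869894; p = √p² = 6.470695; φ = atan2(cos β − cos α, d + sin α − sin β) = -0.103203 rad; t = (φ − α) mod 2π = 1.804203 rad, q = (β − φ) mod 2π = 3.323574 rad → L = 2.11·(1.804203 + 6.470695 + 3.323574) = 2.11·11.598472 = 24.472777 m
RSR: p² = 2 + d² − 2cos(α−β) + 2d(sin β − sin α) = 67.138238; p = √p² = 8.193793; φ = atan2(cos α − cos β, d − sin α + sin β) = 0.081445 rad; t = (α − φ) mod 2π = 4.294334 rad, q = (φ − β) mod 2π = 3.144259 rad → L = 2.11·(4.294334 + 8.193793 + 3.144259) = 2.11·15.632386 = 32.984334 m
LSR: p² = d² − 2 + 2cos(α−β) + 2d(sin α + sin β) = 37.185654; p = √p² = 6.098004; φ = atan2(−cos α − cos β, d + sin α + sin β) − atan2(−2, p) = 0.525229 rad; t = (φ − α) mod 2π = 2.432635 rad, q = (φ − β) mod 2π = 3.588042 rad → L = 2.11·(2.432635 + 6.098004 + 3.588042) = 2.11·12.118681 = 25.570417 m
RSL: p² = d² − 2 + 2cos(α−β) − 2d(sin α + sin β) = 67.050840; p = √p² = 8.188458; φ = atan2(cos α + cos β, d − sin α − sin β) − atan2(2, p) = -0.397666 rad; t = (α − φ) mod 2π = 4.773445 rad, q = (β − φ) mod 2π = 3.618037 rad → L = 2.11·(4.773445 + 8.188458 + 3.618037) = 2.11·16.579940 = 34.983674 m
RLR: c = (6 − d² + 2cos(α−β) + 2d(sin α − sin β))/8 = -7.392280, |c| > 1 → infeasible
LRL: c = (6 − d² + 2cos(α−β) − 2d(sin α − sin β))/8 = -4.233737, |c| > 1 → infeasible
Shortest: LSL with L = 24.472777 m ≈ 24.4728 m
Convert LSL to answer units (arcs ×180/π): t = 1.804203·180/π = 103.3732°, p = ρ·p = 2.11·6.470695 = 13.6532 m, q = 3.323574·180/π = 190.4268°, L = 24.4728 m.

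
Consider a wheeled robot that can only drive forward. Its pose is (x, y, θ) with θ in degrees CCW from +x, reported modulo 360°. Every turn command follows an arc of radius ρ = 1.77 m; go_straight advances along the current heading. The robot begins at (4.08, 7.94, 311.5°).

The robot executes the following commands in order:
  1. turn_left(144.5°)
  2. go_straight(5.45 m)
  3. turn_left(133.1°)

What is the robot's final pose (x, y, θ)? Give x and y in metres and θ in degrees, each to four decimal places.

(3.4981, 15.6919, 229.1000°)

set_pose: (x, y, θ) = (4.0800, 7.9400, 311.5000°), ρ = 1.77
turn_left(144.5°): centre at ρ to the left, rotate +144.5° → (7.1660, 9.2979, 456.0000° ≡ 96.0000°)
go_straight(5.45): x += 5.45·cos θ, y += 5.45·sin θ → (6.5963, 14.7180, 96.0000°)
turn_left(133.1°): centre at ρ to the left, rotate +133.1° → (3.4981, 15.6919, 229.1000°)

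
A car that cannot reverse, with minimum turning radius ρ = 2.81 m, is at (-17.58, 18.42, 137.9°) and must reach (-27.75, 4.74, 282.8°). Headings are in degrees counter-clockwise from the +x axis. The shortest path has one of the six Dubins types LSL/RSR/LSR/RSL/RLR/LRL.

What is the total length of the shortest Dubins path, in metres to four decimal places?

Let ψ = atan2(Δy, Δx) = atan2(-13.68, -10.17) = -126.6279° be the start→goal bearing.
Normalize: d = |goal − start| / ρ = 17.046152/2.81 = 6.066246, α = (θ_start − ψ) mod 360° = 264.5279° = 4.616883 rad, β = (θ_goal − ψ) mod 360° = 49.4279° = 0.862679 rad.
Common terms: sin α = -0.995443, cos α = -0.095361, sin β = 0.759588, cos β = 0.650405, cos(α−β) = -0.818150, d² = 36.799344. Work in radians in the unit-radius frame; every candidate has L = ρ·(t + p + q).
LSL: p² = 2 + d² − 2cos(α−β) + 2d(sin α − sin β) = 19.142746; p = √p² = 4.375242; φ = atan2(cos β − cos α, d + sin α − sin β) = 0.171288 rad; t = (φ − α) mod 2π = 1.837590 rad, q = (β − φ) mod 2π = 0.691392 rad → L = 2.81·(1.837590 + 4.375242 + 0.691392) = 2.81·6.904225 = 19.400871 m
RSR: p² = 2 + d² − 2cos(α−β) + 2d(sin β − sin α) = 61.728541; p = √p² = 7.856751; φ = atan2(cos α − cos β, d − sin α + sin β) = -0.095063 rad; t = (α − φ) mod 2π = 4.711946 rad, q = (φ − β) mod 2π = 5.325442 rad → L = 2.81·(4.711946 + 7.856751 + 5.325442) = 2.81·17.894140 = 50.282533 m
LSR: p² = d² − 2 + 2cos(α−β) + 2d(sin α + sin β) = 30.301539; p = √p² = 5.504683; φ = atan2(−cos α − cos β, d + sin α + sin β) − atan2(−2, p) = 0.253585 rad; t = (φ − α) mod 2π = 1.919888 rad, q = (φ − β) mod 2π = 5.674091 rad → L = 2.81·(1.919888 + 5.504683 + 5.674091) = 2.81·13.098663 = 36.807243 m
RSL: p² = d² − 2 + 2cos(α−β) − 2d(sin α + sin β) = 36.024550; p = √p² = 6.002046; φ = atan2(cos α + cos β, d − sin α − sin β) − atan2(2, p) = -0.233802 rad; t = (α − φ) mod 2π = 4.850685 rad, q = (β − φ) mod 2π = 1.096482 rad → L = 2.81·(4.850685 + 6.002046 + 1.096482) = 2.81·11.949212 = 33.577286 m
RLR: c = (6 − d² + 2cos(α−β) + 2d(sin α − sin β))/8 = -6.716068, |c| > 1 → infeasible
LRL: c = (6 − d² + 2cos(α−β) − 2d(sin α − sin β))/8 = -1.392843, |c| > 1 → infeasible
Shortest: LSL with L = 19.400871 m ≈ 19.4009 m

19.4009 m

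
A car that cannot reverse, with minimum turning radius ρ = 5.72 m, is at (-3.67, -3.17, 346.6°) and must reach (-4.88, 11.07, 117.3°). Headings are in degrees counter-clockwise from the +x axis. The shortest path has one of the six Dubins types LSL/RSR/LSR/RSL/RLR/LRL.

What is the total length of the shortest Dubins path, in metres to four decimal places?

23.0455 m

Let ψ = atan2(Δy, Δx) = atan2(14.24, -1.21) = 94.8569° be the start→goal bearing.
Normalize: d = |goal − start| / ρ = 14.291316/5.72 = 2.498482, α = (θ_start − ψ) mod 360° = 251.7431° = 4.393747 rad, β = (θ_goal − ψ) mod 360° = 22.4431° = 0.391707 rad.
Common terms: sin α = -0.949662, cos α = -0.313278, sin β = 0.381766, cos β = 0.924259, cos(α−β) = -0.652098, d² = 6.242411. Work in radians in the unit-radius frame; every candidate has L = ρ·(t + p + q).
LSL: p² = 2 + d² − 2cos(α−β) + 2d(sin α − sin β) = 2.893511; p = √p² = 1.701032; φ = atan2(cos β − cos α, d + sin α − sin β) = 0.814701 rad; t = (φ − α) mod 2π = 2.704140 rad, q = (β − φ) mod 2π = 5.860190 rad → L = 5.72·(2.704140 + 1.701032 + 5.860190) = 5.72·10.265363 = 58.717877 m
RSR: p² = 2 + d² − 2cos(α−β) + 2d(sin β − sin α) = 16.199704; p = √p² = 4.024886; φ = atan2(cos α − cos β, d − sin α + sin β) = -0.312534 rad; t = (α − φ) mod 2π = 4.706281 rad, q = (φ − β) mod 2π = 5.578944 rad → L = 5.72·(4.706281 + 4.024886 + 5.578944) = 5.72·14.310111 = 81.853834 m
LSR: p² = d² − 2 + 2cos(α−β) + 2d(sin α + sin β) = 0.100462; p = √p² = 0.316958; φ = atan2(−cos α − cos β, d + sin α + sin β) − atan2(−2, p) = 1.107123 rad; t = (φ − α) mod 2π = 2.996562 rad, q = (φ − β) mod 2π = 0.715416 rad → L = 5.72·(2.996562 + 0.316958 + 0.715416) = 5.72·4.028936 = 23.045513 m
RSL: p² = d² − 2 + 2cos(α−β) − 2d(sin α + sin β) = 5.775966; p = √p² = 2.403324; φ = atan2(cos α + cos β, d − sin α − sin β) − atan2(2, p) = -0.497382 rad; t = (α − φ) mod 2π = 4.891128 rad, q = (β − φ) mod 2π = 0.889088 rad → L = 5.72·(4.891128 + 2.403324 + 0.889088) = 5.72·8.183540 = 46.809851 m
RLR: c = (6 − d² + 2cos(α−β) + 2d(sin α − sin β))/8 = -1.024963, |c| > 1 → infeasible
LRL: c = (6 − d² + 2cos(α−β) − 2d(sin α − sin β))/8 = 0.638311; p = 2π − arccos c = 5.404691 rad; φ = atan2(cos β − cos α, d + sin α − sin β) = 0.814701 rad; t = (φ − α + p/2) mod 2π = 5.406486 rad, q = (β − α − t + p) mod 2π = 2.279351 rad → L = 5.72·(5.406486 + 5.404691 + 2.279351) = 5.72·13.090528 = 74.877819 m
Shortest: LSR with L = 23.045513 m ≈ 23.0455 m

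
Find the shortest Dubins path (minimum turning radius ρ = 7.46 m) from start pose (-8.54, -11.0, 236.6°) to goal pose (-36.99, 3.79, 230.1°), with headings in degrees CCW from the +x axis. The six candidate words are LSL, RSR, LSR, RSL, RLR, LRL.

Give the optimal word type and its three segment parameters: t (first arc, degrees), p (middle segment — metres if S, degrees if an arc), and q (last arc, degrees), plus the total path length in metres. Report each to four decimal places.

RSL: t = 134.6490°, p = 9.1869 m, q = 128.1490°, L = 43.4036 m

Let ψ = atan2(Δy, Δx) = atan2(14.79, -28.45) = 152.5319° be the start→goal bearing.
Normalize: d = |goal − start| / ρ = 32.064725/7.46 = 4.298221, α = (θ_start − ψ) mod 360° = 84.0681° = 1.467265 rad, β = (θ_goal − ψ) mod 360° = 77.5681° = 1.353819 rad.
Common terms: sin α = 0.994645, cos α = 0.103347, sin β = 0.976553, cos β = 0.215279, cos(α−β) = 0.993572, d² = 18.474700. Work in radians in the unit-radius frame; every candidate has L = ρ·(t + p + q).
LSL: p² = 2 + d² − 2cos(α−β) + 2d(sin α − sin β) = 18.643090; p = √p² = 4.317765; φ = atan2(cos β − cos α, d + sin α − sin β) = 0.025927 rad; t = (φ − α) mod 2π = 4.841847 rad, q = (β − φ) mod 2π = 1.327892 rad → L = 7.46·(4.841847 + 4.317765 + 1.327892) = 7.46·10.487503 = 78.236776 m
RSR: p² = 2 + d² − 2cos(α−β) + 2d(sin β − sin α) = 18.332022; p = √p² = 4.281591; φ = atan2(cos α − cos β, d − sin α + sin β) = -0.026146 rad; t = (α − φ) mod 2π = 1.493411 rad, q = (φ − β) mod 2π = 4.903221 rad → L = 7.46·(1.493411 + 4.281591 + 4.903221) = 7.46·10.678223 = 79.659542 m
LSR: p² = d² − 2 + 2cos(α−β) + 2d(sin α + sin β) = 35.407130; p = √p² = 5.950389; φ = atan2(−cos α − cos β, d + sin α + sin β) − atan2(−2, p) = 0.273471 rad; t = (φ − α) mod 2π = 5.089392 rad, q = (φ − β) mod 2π = 5.202838 rad → L = 7.46·(5.089392 + 5.950389 + 5.202838) = 7.46·16.242619 = 121.169934 m
RSL: p² = d² − 2 + 2cos(α−β) − 2d(sin α + sin β) = 1.516556; p = √p² = 1.231485; φ = atan2(cos α + cos β, d − sin α − sin β) − atan2(2, p) = -0.882804 rad; t = (α − φ) mod 2π = 2.350069 rad, q = (β − φ) mod 2π = 2.236622 rad → L = 7.46·(2.350069 + 1.231485 + 2.236622) = 7.46·5.818176 = 43.403595 m
RLR: c = (6 − d² + 2cos(α−β) + 2d(sin α − sin β))/8 = -1.291503, |c| > 1 → infeasible
LRL: c = (6 − d² + 2cos(α−β) − 2d(sin α − sin β))/8 = -1.330386, |c| > 1 → infeasible
Shortest: RSL with L = 43.403595 m ≈ 43.4036 m
Convert RSL to answer units (arcs ×180/π): t = 2.350069·180/π = 134.6490°, p = ρ·p = 7.46·1.231485 = 9.1869 m, q = 2.236622·180/π = 128.1490°, L = 43.4036 m.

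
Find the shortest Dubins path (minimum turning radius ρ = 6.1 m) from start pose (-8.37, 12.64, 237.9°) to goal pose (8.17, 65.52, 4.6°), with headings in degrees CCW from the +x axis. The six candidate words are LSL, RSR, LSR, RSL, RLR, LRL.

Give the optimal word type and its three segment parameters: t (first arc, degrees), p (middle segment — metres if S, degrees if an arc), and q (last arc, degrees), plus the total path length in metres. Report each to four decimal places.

RSR: t = 174.9028°, p = 48.8876 m, q = 58.3972°, L = 73.7259 m

Let ψ = atan2(Δy, Δx) = atan2(52.88, 16.54) = 72.6312° be the start→goal bearing.
Normalize: d = |goal − start| / ρ = 55.406371/6.1 = 9.083012, α = (θ_start − ψ) mod 360° = 165.2688° = 2.884485 rad, β = (θ_goal − ψ) mod 360° = 291.9688° = 5.095817 rad.
Common terms: sin α = 0.254284, cos α = -0.967130, sin β = -0.927388, cos β = 0.374102, cos(α−β) = -0.597625, d² = 82.501102. Work in radians in the unit-radius frame; every candidate has L = ρ·(t + p + q).
LSL: p² = 2 + d² − 2cos(α−β) + 2d(sin α − sin β) = 107.162627; p = √p² = 10.351938; φ = atan2(cos β − cos α, d + sin α − sin β) = 0.129929 rad; t = (φ − α) mod 2π = 3.528629 rad, q = (β − φ) mod 2π = 4.965889 rad → L = 6.1·(3.528629 + 10.351938 + 4.965889) = 6.1·18.846456 = 114.963380 m
RSR: p² = 2 + d² − 2cos(α−β) + 2d(sin β − sin α) = 64.230078; p = √p² = 8.014367; φ = atan2(cos α − cos β, d − sin α + sin β) = -0.168145 rad; t = (α − φ) mod 2π = 3.052630 rad, q = (φ − β) mod 2π = 1.019223 rad → L = 6.1·(3.052630 + 8.014367 + 1.019223) = 6.1·12.086220 = 73.725943 m
LSR: p² = d² − 2 + 2cos(α−β) + 2d(sin α + sin β) = 67.078240; p = √p² = 8.190131; φ = atan2(−cos α − cos β, d + sin α + sin β) − atan2(−2, p) = 0.309908 rad; t = (φ − α) mod 2π = 3.708608 rad, q = (φ − β) mod 2π = 1.497276 rad → L = 6.1·(3.708608 + 8.190131 + 1.497276) = 6.1·13.396014 = 81.715686 m
RSL: p² = d² − 2 + 2cos(α−β) − 2d(sin α + sin β) = 91.533464; p = √p² = 9.567312; φ = atan2(cos α + cos β, d − sin α − sin β) − atan2(2, p) = -0.266788 rad; t = (α − φ) mod 2π = 3.151273 rad, q = (β − φ) mod 2π = 5.362605 rad → L = 6.1·(3.151273 + 9.567312 + 5.362605) = 6.1·18.081191 = 110.295264 m
RLR: c = (6 − d² + 2cos(α−β) + 2d(sin α − sin β))/8 = -7.028760, |c| > 1 → infeasible
LRL: c = (6 − d² + 2cos(α−β) − 2d(sin α − sin β))/8 = -12.395328, |c| > 1 → infeasible
Shortest: RSR with L = 73.725943 m ≈ 73.7259 m
Convert RSR to answer units (arcs ×180/π): t = 3.052630·180/π = 174.9028°, p = ρ·p = 6.1·8.014367 = 48.8876 m, q = 1.019223·180/π = 58.3972°, L = 73.7259 m.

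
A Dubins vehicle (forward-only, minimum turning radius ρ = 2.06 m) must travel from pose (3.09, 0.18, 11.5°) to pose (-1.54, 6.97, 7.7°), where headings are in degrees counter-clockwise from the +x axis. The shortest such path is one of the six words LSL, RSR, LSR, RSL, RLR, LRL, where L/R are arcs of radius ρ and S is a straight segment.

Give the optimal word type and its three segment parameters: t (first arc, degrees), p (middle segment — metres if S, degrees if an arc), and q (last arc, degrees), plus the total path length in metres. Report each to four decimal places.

Let ψ = atan2(Δy, Δx) = atan2(6.79, -4.63) = 124.2895° be the start→goal bearing.
Normalize: d = |goal − start| / ρ = 8.218333/2.06 = 3.989482, α = (θ_start − ψ) mod 360° = 247.2105° = 4.314637 rad, β = (θ_goal − ψ) mod 360° = 243.4105° = 4.248315 rad.
Common terms: sin α = -0.921934, cos α = -0.387347, sin β = -0.894236, cos β = -0.447595, cos(α−β) = 0.997801, d² = 15.915968. Work in radians in the unit-radius frame; every candidate has L = ρ·(t + p + q).
LSL: p² = 2 + d² − 2cos(α−β) + 2d(sin α − sin β) = 15.699364; p = √p² = 3.962242; φ = atan2(cos β − cos α, d + sin α − sin β) = -0.015206 rad; t = (φ − α) mod 2π = 1.953342 rad, q = (β − φ) mod 2π = 4.263521 rad → L = 2.06·(1.953342 + 3.962242 + 4.263521) = 2.06·10.179105 = 20.968957 m
RSR: p² = 2 + d² − 2cos(α−β) + 2d(sin β − sin α) = 16.141365; p = √p² = 4.017632; φ = atan2(cos α − cos β, d − sin α + sin β) = 0.014997 rad; t = (α − φ) mod 2π = 4.299641 rad, q = (φ − β) mod 2π = 2.049867 rad → L = 2.06·(4.299641 + 4.017632 + 2.049867) = 2.06·10.367140 = 21.356308 m
LSR: p² = d² − 2 + 2cos(α−β) + 2d(sin α + sin β) = 1.420411; p = √p² = 1.191810; φ = atan2(−cos α − cos β, d + sin α + sin β) − atan2(−2, p) = 1.400187 rad; t = (φ − α) mod 2π = 3.368735 rad, q = (φ − β) mod 2π = 3.435058 rad → L = 2.06·(3.368735 + 1.191810 + 3.435058) = 2.06·7.995603 = 16.470943 m
RSL: p² = d² − 2 + 2cos(α−β) − 2d(sin α + sin β) = 30.402730; p = √p² = 5.513867; φ = atan2(cos α + cos β, d − sin α − sin β) − atan2(2, p) = -0.490799 rad; t = (α − φ) mod 2π = 4.805436 rad, q = (β − φ) mod 2π = 4.739114 rad → L = 2.06·(4.805436 + 5.513867 + 4.739114) = 2.06·15.058417 = 31.020339 m
RLR: c = (6 − d² + 2cos(α−β) + 2d(sin α − sin β))/8 = -1.017671, |c| > 1 → infeasible
LRL: c = (6 − d² + 2cos(α−β) − 2d(sin α − sin β))/8 = -0.962421; p = 2π − arccos c = 3.416610 rad; φ = atan2(cos β − cos α, d + sin α − sin β) = -0.015206 rad; t = (φ − α + p/2) mod 2π = 3.661647 rad, q = (β − α − t + p) mod 2π = 5.971826 rad → L = 2.06·(3.661647 + 3.416610 + 5.971826) = 2.06·13.050082 = 26.883170 m
Shortest: LSR with L = 16.470943 m ≈ 16.4709 m
Convert LSR to answer units (arcs ×180/π): t = 3.368735·180/π = 193.0143°, p = ρ·p = 2.06·1.191810 = 2.4551 m, q = 3.435058·180/π = 196.8143°, L = 16.4709 m.

LSR: t = 193.0143°, p = 2.4551 m, q = 196.8143°, L = 16.4709 m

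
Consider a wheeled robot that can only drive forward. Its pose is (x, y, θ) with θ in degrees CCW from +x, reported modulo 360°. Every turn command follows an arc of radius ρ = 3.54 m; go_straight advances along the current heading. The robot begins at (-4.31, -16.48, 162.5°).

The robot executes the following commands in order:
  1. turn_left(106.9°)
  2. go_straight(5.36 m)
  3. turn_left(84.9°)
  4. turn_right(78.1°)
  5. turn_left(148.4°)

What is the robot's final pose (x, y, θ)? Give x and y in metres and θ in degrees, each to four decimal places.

(4.1026, -33.0147, 64.6000°)

set_pose: (x, y, θ) = (-4.3100, -16.4800, 162.5000°), ρ = 3.54
turn_left(106.9°): centre at ρ to the left, rotate +106.9° → (-8.9143, -19.8191, 269.4000°)
go_straight(5.36): x += 5.36·cos θ, y += 5.36·sin θ → (-8.9704, -25.1788, 269.4000°)
turn_left(84.9°): centre at ρ to the left, rotate +84.9° → (-5.7822, -28.7384, 354.3000°)
turn_right(78.1°): centre at ρ to the right, rotate −78.1° → (-2.6145, -31.8785, 276.2000°)
turn_left(148.4°): centre at ρ to the left, rotate +148.4° → (4.1026, -33.0147, 424.6000° ≡ 64.6000°)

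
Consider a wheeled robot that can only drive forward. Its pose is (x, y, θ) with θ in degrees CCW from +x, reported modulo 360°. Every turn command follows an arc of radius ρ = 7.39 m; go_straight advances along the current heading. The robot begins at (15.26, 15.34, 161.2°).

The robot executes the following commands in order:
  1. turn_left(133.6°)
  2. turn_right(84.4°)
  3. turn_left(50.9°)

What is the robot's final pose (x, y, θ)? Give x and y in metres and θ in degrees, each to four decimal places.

set_pose: (x, y, θ) = (15.2600, 15.3400, 161.2000°), ρ = 7.39
turn_left(133.6°): centre at ρ to the left, rotate +133.6° → (6.1700, 5.2445, 294.8000°)
turn_right(84.4°): centre at ρ to the right, rotate −84.4° → (3.2011, -4.2292, 210.4000°)
turn_left(50.9°): centre at ρ to the left, rotate +50.9° → (-0.3643, -9.4854, 261.3000°)

(-0.3643, -9.4854, 261.3000°)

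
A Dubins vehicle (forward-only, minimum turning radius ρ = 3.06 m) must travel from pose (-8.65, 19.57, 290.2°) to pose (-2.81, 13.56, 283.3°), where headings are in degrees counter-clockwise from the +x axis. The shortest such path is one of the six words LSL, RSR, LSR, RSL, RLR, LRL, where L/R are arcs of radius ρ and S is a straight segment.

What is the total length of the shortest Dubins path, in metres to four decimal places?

8.5416 m

Let ψ = atan2(Δy, Δx) = atan2(-6.01, 5.84) = -45.8219° be the start→goal bearing.
Normalize: d = |goal − start| / ρ = 8.380078/3.06 = 2.738587, α = (θ_start − ψ) mod 360° = 336.0219° = 5.864689 rad, β = (θ_goal − ψ) mod 360° = 329.1219° = 5.744261 rad.
Common terms: sin α = -0.406387, cos α = 0.913701, sin β = -0.513213, cos β = 0.858261, cos(α−β) = 0.992757, d² = 7.499861. Work in radians in the unit-radius frame; every candidate has L = ρ·(t + p + q).
LSL: p² = 2 + d² − 2cos(α−β) + 2d(sin α − sin β) = 8.099450; p = √p² = 2.845953; φ = atan2(cos β − cos α, d + sin α − sin β) = -0.019481 rad; t = (φ − α) mod 2π = 0.399015 rad, q = (β − φ) mod 2π = 5.763742 rad → L = 3.06·(0.399015 + 2.845953 + 5.763742) = 3.06·9.008711 = 27.566655 m
RSR: p² = 2 + d² − 2cos(α−β) + 2d(sin β − sin α) = 6.929243; p = √p² = 2.632345; φ = atan2(cos α − cos β, d − sin α + sin β) = 0.021063 rad; t = (α − φ) mod 2π = 5.843626 rad, q = (φ − β) mod 2π = 0.559987 rad → L = 3.06·(5.843626 + 2.632345 + 0.559987) = 3.06·9.035959 = 27.650033 m
LSR: p² = d² − 2 + 2cos(α−β) + 2d(sin α + sin β) = 2.448564; p = √p² = 1.564789; φ = atan2(−cos α − cos β, d + sin α + sin β) − atan2(−2, p) = 0.134580 rad; t = (φ − α) mod 2π = 0.553076 rad, q = (φ − β) mod 2π = 0.673504 rad → L = 3.06·(0.553076 + 1.564789 + 0.673504) = 3.06·2.791369 = 8.541589 m
RSL: p² = d² − 2 + 2cos(α−β) − 2d(sin α + sin β) = 12.522188; p = √p² = 3.538670; φ = atan2(cos α + cos β, d − sin α − sin β) − atan2(2, p) = -0.063350 rad; t = (α − φ) mod 2π = 5.928039 rad, q = (β − φ) mod 2π = 5.807611 rad → L = 3.06·(5.928039 + 3.538670 + 5.807611) = 3.06·15.274321 = 46.739421 m
RLR: c = (6 − d² + 2cos(α−β) + 2d(sin α − sin β))/8 = 0.133845; p = 2π − arccos c = 4.846637 rad; φ = atan2(cos α − cos β, d − sin α + sin β) = 0.021063 rad; t = (α − φ + p/2) mod 2π = 1.983759 rad, q = (α − β − t + p) mod 2π = 2.983305 rad → L = 3.06·(1.983759 + 4.846637 + 2.983305) = 3.06·9.813701 = 30.029924 m
LRL: c = (6 − d² + 2cos(α−β) − 2d(sin α − sin β))/8 = -0.012431; p = 2π − arccos c = 4.699957 rad; φ = atan2(cos β − cos α, d + sin α − sin β) = -0.019481 rad; t = (φ − α + p/2) mod 2π = 2.748994 rad, q = (β − α − t + p) mod 2π = 1.830536 rad → L = 3.06·(2.748994 + 4.699957 + 1.830536) = 3.06·9.279487 = 28.395230 m
Shortest: LSR with L = 8.541589 m ≈ 8.5416 m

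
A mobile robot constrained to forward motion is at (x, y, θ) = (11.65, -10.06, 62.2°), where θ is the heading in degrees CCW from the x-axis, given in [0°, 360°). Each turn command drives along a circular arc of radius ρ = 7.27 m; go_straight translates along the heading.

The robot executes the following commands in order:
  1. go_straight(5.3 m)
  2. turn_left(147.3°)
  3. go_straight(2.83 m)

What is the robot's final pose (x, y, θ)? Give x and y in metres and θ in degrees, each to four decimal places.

set_pose: (x, y, θ) = (11.6500, -10.0600, 62.2000°), ρ = 7.27
go_straight(5.3): x += 5.3·cos θ, y += 5.3·sin θ → (14.1218, -5.3717, 62.2000°)
turn_left(147.3°): centre at ρ to the left, rotate +147.3° → (4.1110, 4.3464, 209.5000°)
go_straight(2.83): x += 2.83·cos θ, y += 2.83·sin θ → (1.6479, 2.9528, 209.5000°)

(1.6479, 2.9528, 209.5000°)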